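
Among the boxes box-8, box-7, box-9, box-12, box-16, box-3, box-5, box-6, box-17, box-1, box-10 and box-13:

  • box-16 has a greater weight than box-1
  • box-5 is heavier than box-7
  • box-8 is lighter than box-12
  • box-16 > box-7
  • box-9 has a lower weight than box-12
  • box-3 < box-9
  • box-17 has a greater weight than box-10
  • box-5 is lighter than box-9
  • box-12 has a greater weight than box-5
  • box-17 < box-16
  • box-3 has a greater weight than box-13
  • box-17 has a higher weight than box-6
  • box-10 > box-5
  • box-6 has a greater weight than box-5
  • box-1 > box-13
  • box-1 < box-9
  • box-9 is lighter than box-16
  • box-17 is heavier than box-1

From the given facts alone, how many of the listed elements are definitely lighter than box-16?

9

The elements the relations force below box-16 are box-13, box-7, box-5, box-10, box-6, box-1, box-3, box-9, box-17 — no chain reaches any other.
That is 9.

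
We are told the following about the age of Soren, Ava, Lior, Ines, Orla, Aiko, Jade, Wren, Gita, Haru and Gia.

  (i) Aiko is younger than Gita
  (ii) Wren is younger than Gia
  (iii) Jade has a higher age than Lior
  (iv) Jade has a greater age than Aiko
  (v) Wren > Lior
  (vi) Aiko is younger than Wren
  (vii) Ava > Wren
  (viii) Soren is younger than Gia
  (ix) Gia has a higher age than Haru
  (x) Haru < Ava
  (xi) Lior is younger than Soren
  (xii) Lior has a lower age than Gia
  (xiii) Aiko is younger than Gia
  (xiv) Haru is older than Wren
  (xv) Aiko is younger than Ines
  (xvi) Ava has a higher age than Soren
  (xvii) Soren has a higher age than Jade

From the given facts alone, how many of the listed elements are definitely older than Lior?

6

From Lior the given relations immediately reach Wren, Jade, Soren, Gia.
From those, Haru, Ava — 6 in total.
No other element is forced above Lior by the given relations, so the count is 6.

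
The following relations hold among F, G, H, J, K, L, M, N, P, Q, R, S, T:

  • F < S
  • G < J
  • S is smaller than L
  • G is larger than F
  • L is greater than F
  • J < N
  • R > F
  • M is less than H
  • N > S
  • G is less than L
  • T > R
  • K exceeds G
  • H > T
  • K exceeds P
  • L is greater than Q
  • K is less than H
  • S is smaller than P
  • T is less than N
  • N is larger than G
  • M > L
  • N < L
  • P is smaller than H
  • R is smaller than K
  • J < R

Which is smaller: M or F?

F < G and G < J give F < J.
With J < R: F < G < J < R.
With R < T: F < G < J < R < T.
With T < N: F < G < J < R < T < N.
Then N < L extends the chain to L.
With L < M: F < G < J < R < T < N < L < M.
So F < M; F is the smaller of the two.

F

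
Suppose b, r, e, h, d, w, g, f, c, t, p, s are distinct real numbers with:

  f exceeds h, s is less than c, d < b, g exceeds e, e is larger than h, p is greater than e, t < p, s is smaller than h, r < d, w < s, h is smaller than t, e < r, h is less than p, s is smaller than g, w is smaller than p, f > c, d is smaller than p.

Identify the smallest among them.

w

Chaining upward from w: directly above it, s, p; then h, c, g; then e, f, t; then r; then d; then b.
That covers every other element, and nothing is given below w, so w is the smallest.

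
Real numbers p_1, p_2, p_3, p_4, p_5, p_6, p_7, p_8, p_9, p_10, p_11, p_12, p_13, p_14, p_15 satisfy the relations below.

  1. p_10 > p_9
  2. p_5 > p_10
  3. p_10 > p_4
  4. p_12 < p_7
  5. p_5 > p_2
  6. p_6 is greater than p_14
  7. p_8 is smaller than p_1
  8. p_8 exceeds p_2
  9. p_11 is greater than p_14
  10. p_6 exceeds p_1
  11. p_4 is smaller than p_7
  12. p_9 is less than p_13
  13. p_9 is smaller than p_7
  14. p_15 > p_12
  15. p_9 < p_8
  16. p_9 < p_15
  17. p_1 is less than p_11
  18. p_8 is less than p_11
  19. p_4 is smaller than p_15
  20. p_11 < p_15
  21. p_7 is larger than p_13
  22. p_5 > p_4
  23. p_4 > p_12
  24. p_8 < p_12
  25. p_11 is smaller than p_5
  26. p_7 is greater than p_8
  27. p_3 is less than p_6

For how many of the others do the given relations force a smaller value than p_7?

6

The elements the relations force below p_7 are p_2, p_9, p_13, p_8, p_12, p_4 — no chain reaches any other.
That is 6.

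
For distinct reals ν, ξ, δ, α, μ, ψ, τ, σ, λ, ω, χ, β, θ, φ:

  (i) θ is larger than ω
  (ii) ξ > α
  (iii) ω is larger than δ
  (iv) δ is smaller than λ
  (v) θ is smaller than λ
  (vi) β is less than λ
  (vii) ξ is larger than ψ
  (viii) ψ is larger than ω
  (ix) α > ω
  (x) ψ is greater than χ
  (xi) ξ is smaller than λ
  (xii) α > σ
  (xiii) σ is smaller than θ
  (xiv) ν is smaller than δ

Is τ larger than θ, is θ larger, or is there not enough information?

undetermined

Following every chain through τ: nothing is chained to τ.
θ is not reached, and no chain runs the other way from θ to τ.
So the given relations leave the order of τ and θ undetermined.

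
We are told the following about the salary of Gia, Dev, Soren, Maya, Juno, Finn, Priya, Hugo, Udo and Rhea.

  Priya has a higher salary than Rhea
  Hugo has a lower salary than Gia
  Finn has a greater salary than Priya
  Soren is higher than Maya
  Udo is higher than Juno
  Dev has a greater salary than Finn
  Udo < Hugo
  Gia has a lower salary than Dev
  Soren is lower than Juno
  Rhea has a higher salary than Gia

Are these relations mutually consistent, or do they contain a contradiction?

consistent

The single ordering Maya < Soren < Juno < Udo < Hugo < Gia < Rhea < Priya < Finn < Dev satisfies every listed relation, so no contradiction arises.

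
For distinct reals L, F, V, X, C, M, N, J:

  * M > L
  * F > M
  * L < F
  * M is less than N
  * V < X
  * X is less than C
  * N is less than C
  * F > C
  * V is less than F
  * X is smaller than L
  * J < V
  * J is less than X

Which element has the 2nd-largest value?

Chaining the given pairs: J < V < X < L < M < N < C < F.
The 2nd largest is C.

C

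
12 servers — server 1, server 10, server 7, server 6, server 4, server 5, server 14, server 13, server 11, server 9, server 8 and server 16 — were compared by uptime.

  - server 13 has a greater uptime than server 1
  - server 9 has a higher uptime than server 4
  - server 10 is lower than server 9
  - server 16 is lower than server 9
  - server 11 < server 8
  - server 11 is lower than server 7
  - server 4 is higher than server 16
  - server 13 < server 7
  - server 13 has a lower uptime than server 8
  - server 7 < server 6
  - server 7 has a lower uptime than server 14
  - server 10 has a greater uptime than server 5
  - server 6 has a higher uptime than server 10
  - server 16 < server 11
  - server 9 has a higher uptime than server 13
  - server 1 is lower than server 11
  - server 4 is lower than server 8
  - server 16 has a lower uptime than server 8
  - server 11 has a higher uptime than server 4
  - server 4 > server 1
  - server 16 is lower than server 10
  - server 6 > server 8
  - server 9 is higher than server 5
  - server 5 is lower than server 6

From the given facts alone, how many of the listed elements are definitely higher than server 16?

8

Directly above server 16: server 4, server 11, server 8, server 10, server 9.
One step further: server 7, server 6 (7 so far).
One step further: server 14 (8 so far).
No other element is forced above server 16 by the given relations, so the count is 8.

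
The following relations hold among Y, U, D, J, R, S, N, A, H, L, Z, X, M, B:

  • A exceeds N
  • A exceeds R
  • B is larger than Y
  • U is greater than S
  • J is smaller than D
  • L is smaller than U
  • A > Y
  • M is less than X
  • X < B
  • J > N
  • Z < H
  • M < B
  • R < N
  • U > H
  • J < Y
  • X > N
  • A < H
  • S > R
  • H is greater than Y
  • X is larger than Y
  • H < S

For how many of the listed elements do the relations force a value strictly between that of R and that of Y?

2

The relations place R below Y. An element lies strictly between them when it is forced above R and also forced below Y.
Above R: {N, J, D, A, H, S, X, U, B}. Below Y: {N, J}.
Intersection: {N, J} — 2.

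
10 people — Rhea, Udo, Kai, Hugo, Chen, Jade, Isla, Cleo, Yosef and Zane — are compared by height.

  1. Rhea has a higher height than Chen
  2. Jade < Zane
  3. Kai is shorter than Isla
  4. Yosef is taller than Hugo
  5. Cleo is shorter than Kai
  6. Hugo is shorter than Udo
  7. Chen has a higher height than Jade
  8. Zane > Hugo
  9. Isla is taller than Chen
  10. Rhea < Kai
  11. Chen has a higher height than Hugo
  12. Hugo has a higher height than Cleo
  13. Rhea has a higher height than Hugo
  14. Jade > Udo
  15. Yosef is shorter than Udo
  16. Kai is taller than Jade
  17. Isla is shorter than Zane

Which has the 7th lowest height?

Piecing the relations together gives one ordering: Cleo < Hugo < Yosef < Udo < Jade < Chen < Rhea < Kai < Isla < Zane.
Counting 7 from the smallest end gives Rhea.

Rhea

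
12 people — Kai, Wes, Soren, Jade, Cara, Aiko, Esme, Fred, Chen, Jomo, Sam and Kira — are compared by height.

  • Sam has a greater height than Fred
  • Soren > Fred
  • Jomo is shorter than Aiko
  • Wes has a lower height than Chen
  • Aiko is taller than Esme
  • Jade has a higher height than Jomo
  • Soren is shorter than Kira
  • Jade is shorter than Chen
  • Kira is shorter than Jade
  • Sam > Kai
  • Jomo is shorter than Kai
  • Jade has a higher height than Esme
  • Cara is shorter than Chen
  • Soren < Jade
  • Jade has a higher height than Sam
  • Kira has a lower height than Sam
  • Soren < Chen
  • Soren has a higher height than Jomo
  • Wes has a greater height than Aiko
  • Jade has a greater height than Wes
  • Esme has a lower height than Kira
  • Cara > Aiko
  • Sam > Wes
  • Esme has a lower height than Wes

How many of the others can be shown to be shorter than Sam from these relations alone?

8

The elements the relations force below Sam are Fred, Jomo, Esme, Soren, Aiko, Wes, Kai, Kira — no chain reaches any other.
That is 8.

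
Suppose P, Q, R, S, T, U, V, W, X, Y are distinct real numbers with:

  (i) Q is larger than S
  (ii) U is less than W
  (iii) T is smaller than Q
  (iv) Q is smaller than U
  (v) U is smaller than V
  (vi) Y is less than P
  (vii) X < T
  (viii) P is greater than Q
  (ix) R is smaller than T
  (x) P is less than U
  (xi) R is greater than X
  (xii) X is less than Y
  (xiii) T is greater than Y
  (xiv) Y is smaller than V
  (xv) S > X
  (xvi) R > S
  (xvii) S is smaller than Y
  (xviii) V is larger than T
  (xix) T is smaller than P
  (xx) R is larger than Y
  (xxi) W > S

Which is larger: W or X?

X < S and S < Y give X < Y.
With Y < R: X < S < Y < R.
With R < T: X < S < Y < R < T.
Then T < Q extends the chain to Q.
With Q < P: X < S < Y < R < T < Q < P.
With P < U: X < S < Y < R < T < Q < P < U.
Then U < W extends the chain to W.
So X < W; W is the larger of the two.

W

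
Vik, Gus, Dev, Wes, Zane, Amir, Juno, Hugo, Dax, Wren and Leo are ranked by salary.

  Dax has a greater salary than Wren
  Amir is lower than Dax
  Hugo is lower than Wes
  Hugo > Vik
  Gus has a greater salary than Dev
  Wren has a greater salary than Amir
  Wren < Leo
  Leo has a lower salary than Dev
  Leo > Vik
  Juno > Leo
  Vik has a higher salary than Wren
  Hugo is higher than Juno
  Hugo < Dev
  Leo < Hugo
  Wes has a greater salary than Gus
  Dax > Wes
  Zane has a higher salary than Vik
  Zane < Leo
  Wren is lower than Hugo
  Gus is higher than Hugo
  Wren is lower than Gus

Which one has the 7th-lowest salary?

Piecing the relations together gives one ordering: Amir < Wren < Vik < Zane < Leo < Juno < Hugo < Dev < Gus < Wes < Dax.
The 7th smallest is Hugo.

Hugo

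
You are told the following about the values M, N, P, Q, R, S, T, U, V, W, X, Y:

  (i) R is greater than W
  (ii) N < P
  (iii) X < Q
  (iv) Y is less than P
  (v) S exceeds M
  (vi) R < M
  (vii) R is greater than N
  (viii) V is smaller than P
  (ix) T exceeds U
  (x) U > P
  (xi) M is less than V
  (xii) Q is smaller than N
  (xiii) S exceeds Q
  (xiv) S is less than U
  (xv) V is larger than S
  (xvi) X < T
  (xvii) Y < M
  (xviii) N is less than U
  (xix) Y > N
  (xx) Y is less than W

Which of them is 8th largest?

W

Chaining the given pairs: X < Q < N < Y < W < R < M < S < V < P < U < T.
Counting 8 from the largest end gives W.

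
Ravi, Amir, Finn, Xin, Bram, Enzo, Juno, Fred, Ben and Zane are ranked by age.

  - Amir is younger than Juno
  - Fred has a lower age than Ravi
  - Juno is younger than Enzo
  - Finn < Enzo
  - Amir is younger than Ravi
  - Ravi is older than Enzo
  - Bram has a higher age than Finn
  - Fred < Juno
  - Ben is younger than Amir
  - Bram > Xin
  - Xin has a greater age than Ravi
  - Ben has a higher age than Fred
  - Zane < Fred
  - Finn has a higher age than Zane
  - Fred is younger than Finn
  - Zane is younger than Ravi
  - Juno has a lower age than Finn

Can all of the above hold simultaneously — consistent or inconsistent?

consistent

Every relation is compatible with Zane < Fred < Ben < Amir < Juno < Finn < Enzo < Ravi < Xin < Bram; the set is consistent.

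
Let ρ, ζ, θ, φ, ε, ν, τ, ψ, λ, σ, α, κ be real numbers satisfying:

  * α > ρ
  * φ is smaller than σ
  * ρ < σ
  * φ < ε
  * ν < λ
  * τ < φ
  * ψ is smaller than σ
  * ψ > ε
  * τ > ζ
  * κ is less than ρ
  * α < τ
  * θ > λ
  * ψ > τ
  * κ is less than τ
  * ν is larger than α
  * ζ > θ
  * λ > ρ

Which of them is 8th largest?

λ

Chaining the given pairs: κ < ρ < α < ν < λ < θ < ζ < τ < φ < ε < ψ < σ.
Counting 8 from the largest end gives λ.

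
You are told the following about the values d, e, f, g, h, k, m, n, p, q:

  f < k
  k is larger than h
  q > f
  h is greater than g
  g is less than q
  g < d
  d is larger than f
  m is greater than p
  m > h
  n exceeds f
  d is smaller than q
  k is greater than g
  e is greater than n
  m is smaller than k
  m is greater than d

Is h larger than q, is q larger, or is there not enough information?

Following every chain through h: above h we get m, k; below h we get g.
q is not reached, and no chain runs the other way from q to h.
So the given relations leave the order of h and q undetermined.

undetermined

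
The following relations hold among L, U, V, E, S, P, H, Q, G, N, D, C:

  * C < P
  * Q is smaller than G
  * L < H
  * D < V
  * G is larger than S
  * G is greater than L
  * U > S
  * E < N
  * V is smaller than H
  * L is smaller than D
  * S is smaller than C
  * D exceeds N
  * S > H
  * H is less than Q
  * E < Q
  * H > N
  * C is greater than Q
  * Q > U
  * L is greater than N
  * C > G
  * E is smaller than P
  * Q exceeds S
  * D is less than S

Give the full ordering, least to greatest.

The consecutive links are each given: E < N; N < L; L < D; D < V; V < H; H < S; S < U; U < Q; Q < G; G < C; C < P.

E < N < L < D < V < H < S < U < Q < G < C < P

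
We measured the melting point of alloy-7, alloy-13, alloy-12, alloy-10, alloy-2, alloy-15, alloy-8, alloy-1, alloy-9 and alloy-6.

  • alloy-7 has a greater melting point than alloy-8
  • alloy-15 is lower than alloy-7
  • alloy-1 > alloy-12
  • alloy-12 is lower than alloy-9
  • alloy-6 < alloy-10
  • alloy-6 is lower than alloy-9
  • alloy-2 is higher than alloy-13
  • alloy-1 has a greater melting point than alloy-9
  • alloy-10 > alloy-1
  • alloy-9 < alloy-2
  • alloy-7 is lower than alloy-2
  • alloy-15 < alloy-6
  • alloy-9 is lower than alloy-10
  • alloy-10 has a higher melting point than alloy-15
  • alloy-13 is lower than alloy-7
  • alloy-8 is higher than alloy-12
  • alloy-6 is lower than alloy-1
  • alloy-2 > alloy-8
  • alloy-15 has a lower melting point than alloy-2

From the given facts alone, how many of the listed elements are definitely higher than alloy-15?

Directly above alloy-15: alloy-6, alloy-10, alloy-7, alloy-2.
One step further: alloy-9, alloy-1 (6 so far).
Nothing else is reachable above alloy-15; 6 in all.

6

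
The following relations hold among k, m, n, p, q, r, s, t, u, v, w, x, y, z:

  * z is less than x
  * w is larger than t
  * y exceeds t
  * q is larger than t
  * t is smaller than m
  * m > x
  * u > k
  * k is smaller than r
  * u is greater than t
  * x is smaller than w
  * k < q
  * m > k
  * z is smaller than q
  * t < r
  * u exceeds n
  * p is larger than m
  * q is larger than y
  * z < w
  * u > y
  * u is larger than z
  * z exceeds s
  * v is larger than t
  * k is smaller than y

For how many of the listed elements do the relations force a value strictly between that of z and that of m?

1

Chaining upward from z reaches: q, x, u, w, p.
Chaining downward from m reaches: t, k, s, x.
Strictly between z and m are those in both lists: x — 1 element.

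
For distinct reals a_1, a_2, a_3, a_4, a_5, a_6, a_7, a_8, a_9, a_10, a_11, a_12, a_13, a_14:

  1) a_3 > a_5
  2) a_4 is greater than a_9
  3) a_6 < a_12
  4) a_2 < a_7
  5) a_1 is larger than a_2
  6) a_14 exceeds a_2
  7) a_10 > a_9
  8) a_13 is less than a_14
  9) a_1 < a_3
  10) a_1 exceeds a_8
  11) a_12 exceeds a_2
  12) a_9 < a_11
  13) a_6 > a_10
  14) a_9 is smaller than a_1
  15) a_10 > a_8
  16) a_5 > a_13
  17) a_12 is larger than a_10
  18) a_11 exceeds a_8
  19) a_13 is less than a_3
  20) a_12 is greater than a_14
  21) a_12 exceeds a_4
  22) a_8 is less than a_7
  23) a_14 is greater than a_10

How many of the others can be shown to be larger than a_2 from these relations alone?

The elements the relations force above a_2 are a_7, a_14, a_1, a_3, a_12 — no chain reaches any other.
That is 5.

5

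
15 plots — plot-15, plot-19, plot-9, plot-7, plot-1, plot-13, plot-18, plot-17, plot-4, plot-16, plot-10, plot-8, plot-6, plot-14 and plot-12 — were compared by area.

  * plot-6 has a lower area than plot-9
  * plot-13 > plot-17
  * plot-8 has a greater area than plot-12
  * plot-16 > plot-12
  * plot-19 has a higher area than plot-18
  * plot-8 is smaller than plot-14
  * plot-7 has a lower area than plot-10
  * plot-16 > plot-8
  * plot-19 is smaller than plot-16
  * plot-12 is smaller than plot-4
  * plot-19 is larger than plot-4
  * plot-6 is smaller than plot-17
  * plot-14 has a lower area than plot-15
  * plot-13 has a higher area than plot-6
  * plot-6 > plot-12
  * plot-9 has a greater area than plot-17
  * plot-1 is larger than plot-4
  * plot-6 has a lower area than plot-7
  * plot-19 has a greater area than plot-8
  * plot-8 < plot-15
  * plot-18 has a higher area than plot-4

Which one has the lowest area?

Chaining upward from plot-12: directly above it, plot-4, plot-6, plot-8, plot-16; then plot-18, plot-17, plot-19, plot-14, plot-15, plot-7, plot-9, plot-13, plot-1; then plot-10.
That covers every other element, and nothing is given below plot-12, so plot-12 is the lowest area.

plot-12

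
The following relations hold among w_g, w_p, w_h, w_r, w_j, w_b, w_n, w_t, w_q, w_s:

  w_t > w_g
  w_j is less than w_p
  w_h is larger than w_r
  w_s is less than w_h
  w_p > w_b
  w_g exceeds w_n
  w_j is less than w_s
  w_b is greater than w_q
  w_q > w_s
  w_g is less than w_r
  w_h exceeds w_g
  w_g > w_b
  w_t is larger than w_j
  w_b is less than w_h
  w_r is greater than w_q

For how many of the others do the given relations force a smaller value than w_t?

6

The elements the relations force below w_t are w_j, w_s, w_n, w_q, w_b, w_g — no chain reaches any other.
That is 6.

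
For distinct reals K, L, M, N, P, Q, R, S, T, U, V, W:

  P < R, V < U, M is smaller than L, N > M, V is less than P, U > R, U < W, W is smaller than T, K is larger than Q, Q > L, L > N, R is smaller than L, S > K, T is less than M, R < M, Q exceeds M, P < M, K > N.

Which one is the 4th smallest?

U

The consecutive relations fix a unique order: V < P < R < U < W < T < M < N < L < Q < K < S.
Counting 4 from the smallest end gives U.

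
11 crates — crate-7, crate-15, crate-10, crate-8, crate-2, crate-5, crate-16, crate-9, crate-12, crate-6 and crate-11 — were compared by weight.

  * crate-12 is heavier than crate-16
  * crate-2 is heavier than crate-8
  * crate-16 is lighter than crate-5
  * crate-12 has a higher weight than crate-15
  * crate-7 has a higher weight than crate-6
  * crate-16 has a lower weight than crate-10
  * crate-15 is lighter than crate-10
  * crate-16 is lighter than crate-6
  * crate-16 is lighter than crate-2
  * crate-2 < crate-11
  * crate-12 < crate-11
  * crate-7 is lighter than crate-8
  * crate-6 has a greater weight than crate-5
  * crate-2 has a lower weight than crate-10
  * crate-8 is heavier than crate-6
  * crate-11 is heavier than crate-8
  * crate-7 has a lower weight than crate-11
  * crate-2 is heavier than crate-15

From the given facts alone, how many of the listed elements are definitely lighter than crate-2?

The elements the relations force below crate-2 are crate-16, crate-5, crate-6, crate-7, crate-15, crate-8 — no chain reaches any other.
That is 6.

6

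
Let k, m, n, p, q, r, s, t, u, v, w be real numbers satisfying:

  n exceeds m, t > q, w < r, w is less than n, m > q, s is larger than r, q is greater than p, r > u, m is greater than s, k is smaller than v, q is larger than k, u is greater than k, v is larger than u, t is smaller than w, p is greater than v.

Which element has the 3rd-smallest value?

v

The consecutive relations fix a unique order: k < u < v < p < q < t < w < r < s < m < n.
Counting 3 from the smallest end gives v.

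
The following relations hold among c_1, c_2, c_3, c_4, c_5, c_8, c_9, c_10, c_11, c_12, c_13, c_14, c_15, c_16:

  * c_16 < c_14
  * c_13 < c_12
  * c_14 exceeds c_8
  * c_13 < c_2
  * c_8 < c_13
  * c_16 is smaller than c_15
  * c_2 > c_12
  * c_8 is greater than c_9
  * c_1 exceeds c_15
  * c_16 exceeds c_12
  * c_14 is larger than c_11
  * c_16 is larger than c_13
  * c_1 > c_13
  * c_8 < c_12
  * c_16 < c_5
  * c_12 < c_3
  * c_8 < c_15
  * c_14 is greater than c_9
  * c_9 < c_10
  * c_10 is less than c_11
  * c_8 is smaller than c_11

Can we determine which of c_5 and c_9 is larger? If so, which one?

c_9 < c_8 and c_8 < c_13 give c_9 < c_13.
With c_13 < c_12: c_9 < c_8 < c_13 < c_12.
Then c_12 < c_16 extends the chain to c_16.
With c_16 < c_5: c_9 < c_8 < c_13 < c_12 < c_16 < c_5.
So c_5 is larger.

c_5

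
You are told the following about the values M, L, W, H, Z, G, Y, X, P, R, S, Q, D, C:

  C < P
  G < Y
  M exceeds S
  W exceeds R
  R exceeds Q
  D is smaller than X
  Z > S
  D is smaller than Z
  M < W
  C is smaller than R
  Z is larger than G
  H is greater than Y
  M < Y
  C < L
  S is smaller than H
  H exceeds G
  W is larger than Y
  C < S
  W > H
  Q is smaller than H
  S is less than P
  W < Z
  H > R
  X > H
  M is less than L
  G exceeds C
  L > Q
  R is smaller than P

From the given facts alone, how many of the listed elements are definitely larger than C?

From C the given relations immediately reach S, L, G, R, P.
From those, M, Y, H, W, Z — 10 in total.
From those, X — 11 in total.
Nothing else is reachable above C; 11 in all.

11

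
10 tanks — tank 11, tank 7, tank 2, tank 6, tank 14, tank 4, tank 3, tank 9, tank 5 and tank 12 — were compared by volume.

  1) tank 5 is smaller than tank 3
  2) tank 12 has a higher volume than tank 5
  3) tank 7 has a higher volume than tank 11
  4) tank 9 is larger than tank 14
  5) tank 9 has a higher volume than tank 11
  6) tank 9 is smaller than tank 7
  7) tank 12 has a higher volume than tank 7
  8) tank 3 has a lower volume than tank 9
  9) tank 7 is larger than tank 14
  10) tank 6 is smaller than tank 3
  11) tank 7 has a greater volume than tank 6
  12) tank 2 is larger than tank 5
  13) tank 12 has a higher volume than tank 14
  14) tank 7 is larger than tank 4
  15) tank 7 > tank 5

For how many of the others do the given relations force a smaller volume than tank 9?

From tank 9 the given relations immediately reach tank 11, tank 14, tank 3.
From those, tank 6, tank 5 — 5 in total.
Nothing else is reachable below tank 9; 5 in all.

5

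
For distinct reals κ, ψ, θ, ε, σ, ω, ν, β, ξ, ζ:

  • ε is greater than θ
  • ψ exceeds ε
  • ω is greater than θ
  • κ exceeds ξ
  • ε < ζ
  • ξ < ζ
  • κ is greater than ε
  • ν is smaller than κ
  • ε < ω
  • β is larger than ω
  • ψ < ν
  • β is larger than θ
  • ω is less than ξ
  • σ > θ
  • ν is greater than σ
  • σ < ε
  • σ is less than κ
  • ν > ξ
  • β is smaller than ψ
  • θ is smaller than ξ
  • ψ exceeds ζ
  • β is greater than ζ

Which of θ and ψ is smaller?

The relevant relations are θ < σ; σ < ε; ε < ω; ω < ξ; ξ < ζ; ζ < β; β < ψ.
Chaining these gives θ < σ < ε < ω < ξ < ζ < β < ψ.
So θ < ψ; θ is the smaller of the two.

θ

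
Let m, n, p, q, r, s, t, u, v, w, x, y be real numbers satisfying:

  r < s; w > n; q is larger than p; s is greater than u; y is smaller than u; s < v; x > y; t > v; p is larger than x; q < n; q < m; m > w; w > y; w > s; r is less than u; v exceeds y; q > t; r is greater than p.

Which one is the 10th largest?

Piecing the relations together gives one ordering: y < x < p < r < u < s < v < t < q < n < w < m.
The 10th largest is p.

p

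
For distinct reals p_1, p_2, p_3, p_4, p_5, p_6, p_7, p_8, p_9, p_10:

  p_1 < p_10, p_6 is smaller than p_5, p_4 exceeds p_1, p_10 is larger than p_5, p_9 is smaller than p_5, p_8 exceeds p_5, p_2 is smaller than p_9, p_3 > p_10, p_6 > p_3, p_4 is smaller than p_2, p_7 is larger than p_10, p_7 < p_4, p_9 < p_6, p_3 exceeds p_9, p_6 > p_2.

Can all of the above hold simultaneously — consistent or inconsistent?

We have p_5 < p_10 stated directly, yet also p_10 < p_7 < p_4 < p_2 < p_9 < p_3 < p_6 < p_5 by chaining the others — so p_10 < p_5. Contradiction.

inconsistent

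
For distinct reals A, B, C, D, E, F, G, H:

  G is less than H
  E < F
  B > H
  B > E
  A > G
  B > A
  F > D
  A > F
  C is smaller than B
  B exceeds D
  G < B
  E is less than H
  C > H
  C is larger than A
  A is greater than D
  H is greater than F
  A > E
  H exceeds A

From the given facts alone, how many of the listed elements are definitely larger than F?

The elements the relations force above F are A, H, C, B — no chain reaches any other.
That is 4.

4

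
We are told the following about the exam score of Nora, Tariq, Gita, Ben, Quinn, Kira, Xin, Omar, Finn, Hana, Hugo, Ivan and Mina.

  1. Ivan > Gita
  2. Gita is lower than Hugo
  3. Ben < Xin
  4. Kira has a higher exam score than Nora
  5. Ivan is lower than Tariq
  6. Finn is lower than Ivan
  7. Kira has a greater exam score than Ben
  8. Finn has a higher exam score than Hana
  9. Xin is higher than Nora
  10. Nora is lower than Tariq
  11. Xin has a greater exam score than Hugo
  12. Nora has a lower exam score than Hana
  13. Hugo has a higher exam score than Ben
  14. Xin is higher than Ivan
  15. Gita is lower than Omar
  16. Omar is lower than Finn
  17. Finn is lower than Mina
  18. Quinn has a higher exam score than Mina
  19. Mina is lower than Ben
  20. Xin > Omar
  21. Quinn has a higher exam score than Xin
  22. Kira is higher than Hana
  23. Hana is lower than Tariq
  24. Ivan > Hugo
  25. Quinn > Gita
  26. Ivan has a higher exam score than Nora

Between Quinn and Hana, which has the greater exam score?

Hana < Finn and Finn < Mina give Hana < Mina.
With Mina < Ben: Hana < Finn < Mina < Ben.
With Ben < Hugo: Hana < Finn < Mina < Ben < Hugo.
Then Hugo < Ivan extends the chain to Ivan.
Then Ivan < Xin extends the chain to Xin.
With Xin < Quinn: Hana < Finn < Mina < Ben < Hugo < Ivan < Xin < Quinn.
So Hana < Quinn; Quinn is the higher of the two.

Quinn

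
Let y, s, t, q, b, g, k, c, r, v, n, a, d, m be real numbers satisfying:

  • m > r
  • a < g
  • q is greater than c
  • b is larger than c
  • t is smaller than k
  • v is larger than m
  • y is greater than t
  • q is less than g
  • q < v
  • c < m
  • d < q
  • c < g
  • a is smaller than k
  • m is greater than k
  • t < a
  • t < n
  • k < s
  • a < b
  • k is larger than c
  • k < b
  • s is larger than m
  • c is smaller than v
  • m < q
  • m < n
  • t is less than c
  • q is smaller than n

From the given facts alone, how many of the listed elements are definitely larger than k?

From k the given relations immediately reach m, b, s.
From those, q, n, v — 6 in total.
From those, g — 7 in total.
Nothing else is reachable above k; 7 in all.

7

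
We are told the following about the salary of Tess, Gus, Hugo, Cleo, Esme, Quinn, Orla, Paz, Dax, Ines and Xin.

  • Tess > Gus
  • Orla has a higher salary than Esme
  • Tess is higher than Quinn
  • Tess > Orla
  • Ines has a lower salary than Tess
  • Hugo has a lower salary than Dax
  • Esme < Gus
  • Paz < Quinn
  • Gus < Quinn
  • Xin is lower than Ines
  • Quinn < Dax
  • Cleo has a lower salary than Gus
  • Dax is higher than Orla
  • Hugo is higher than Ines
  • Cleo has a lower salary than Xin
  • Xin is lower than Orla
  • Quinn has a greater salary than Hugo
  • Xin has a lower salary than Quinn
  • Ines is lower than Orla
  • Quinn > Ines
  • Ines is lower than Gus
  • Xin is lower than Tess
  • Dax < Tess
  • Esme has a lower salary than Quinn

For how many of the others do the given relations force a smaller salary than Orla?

4

From Orla the given relations immediately reach Xin, Ines, Esme.
From those, Cleo — 4 in total.
Nothing else is reachable below Orla; 4 in all.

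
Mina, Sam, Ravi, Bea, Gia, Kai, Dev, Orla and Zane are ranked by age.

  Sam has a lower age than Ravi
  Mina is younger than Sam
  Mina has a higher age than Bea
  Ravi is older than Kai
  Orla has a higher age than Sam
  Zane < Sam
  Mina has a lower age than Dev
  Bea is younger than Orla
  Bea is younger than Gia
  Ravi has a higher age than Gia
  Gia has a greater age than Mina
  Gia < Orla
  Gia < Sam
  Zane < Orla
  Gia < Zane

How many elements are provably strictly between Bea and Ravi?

Chaining upward from Bea reaches: Mina, Dev, Gia, Zane, Sam, Orla.
Chaining downward from Ravi reaches: Kai, Mina, Gia, Zane, Sam.
Strictly between Bea and Ravi are those in both lists: Mina, Gia, Zane, Sam — 4 elements.

4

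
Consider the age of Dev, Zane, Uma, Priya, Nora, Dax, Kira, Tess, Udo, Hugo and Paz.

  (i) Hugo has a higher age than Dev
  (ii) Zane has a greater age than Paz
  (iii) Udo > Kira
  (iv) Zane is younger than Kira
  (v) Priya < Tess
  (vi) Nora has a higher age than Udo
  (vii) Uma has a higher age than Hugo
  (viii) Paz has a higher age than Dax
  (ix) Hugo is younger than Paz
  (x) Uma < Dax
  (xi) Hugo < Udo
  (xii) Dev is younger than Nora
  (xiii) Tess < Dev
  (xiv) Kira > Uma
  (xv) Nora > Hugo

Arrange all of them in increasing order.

Priya < Tess < Dev < Hugo < Uma < Dax < Paz < Zane < Kira < Udo < Nora

The consecutive links are each given: Priya < Tess; Tess < Dev; Dev < Hugo; Hugo < Uma; Uma < Dax; Dax < Paz; Paz < Zane; Zane < Kira; Kira < Udo; Udo < Nora.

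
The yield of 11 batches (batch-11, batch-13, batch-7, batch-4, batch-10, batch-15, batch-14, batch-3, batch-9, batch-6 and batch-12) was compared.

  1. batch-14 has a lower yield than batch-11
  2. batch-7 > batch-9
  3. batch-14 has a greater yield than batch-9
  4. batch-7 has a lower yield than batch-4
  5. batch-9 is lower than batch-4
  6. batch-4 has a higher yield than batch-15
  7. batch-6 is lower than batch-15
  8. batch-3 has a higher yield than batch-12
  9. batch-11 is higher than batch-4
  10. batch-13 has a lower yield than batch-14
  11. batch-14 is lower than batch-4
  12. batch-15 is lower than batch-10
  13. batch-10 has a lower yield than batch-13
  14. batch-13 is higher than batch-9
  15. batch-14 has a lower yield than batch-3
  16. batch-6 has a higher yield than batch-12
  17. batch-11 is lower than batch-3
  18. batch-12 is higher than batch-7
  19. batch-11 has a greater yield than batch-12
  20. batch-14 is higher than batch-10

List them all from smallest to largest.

Nothing is placed below batch-9, so it is least; from there batch-9 < batch-7; batch-7 < batch-12; batch-12 < batch-6; batch-6 < batch-15; batch-15 < batch-10; batch-10 < batch-13; batch-13 < batch-14; batch-14 < batch-4; batch-4 < batch-11; batch-11 < batch-3, each given directly.

batch-9 < batch-7 < batch-12 < batch-6 < batch-15 < batch-10 < batch-13 < batch-14 < batch-4 < batch-11 < batch-3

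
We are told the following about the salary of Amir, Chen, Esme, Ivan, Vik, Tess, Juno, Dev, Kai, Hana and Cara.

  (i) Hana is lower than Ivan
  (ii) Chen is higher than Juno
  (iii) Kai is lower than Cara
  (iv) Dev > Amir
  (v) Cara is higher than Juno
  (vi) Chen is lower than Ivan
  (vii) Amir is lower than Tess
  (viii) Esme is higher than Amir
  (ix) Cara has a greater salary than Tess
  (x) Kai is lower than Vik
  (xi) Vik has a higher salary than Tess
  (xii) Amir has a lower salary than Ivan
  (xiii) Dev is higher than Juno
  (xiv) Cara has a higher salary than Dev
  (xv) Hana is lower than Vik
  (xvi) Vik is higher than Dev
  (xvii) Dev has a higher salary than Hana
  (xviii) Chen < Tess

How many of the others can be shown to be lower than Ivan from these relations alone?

The elements the relations force below Ivan are Amir, Juno, Hana, Chen — no chain reaches any other.
That is 4.

4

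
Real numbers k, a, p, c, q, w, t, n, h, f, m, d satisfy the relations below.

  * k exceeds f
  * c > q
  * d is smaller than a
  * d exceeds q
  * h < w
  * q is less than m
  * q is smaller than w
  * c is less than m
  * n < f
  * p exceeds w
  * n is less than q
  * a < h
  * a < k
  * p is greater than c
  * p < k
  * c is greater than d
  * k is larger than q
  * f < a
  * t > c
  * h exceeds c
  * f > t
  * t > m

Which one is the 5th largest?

a

Piecing the relations together gives one ordering: n < q < d < c < m < t < f < a < h < w < p < k.
The 5th largest is a.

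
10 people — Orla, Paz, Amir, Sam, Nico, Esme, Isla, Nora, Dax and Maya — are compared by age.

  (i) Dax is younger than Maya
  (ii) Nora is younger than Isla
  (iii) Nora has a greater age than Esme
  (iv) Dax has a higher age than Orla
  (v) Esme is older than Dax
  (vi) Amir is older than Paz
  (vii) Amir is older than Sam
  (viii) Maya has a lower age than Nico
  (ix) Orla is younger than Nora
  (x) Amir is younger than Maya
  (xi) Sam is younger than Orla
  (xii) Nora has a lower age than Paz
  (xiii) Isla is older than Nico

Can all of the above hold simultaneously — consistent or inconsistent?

The single ordering Sam < Orla < Dax < Esme < Nora < Paz < Amir < Maya < Nico < Isla satisfies every listed relation, so no contradiction arises.

consistent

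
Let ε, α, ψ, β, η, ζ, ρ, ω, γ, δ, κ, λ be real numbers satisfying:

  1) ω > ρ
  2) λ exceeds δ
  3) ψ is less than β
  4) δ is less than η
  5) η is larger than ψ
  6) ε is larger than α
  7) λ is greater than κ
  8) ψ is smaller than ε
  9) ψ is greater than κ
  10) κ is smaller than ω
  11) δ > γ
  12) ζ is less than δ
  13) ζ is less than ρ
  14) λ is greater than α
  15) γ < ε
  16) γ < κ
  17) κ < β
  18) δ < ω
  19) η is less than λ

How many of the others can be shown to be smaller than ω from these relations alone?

5

From ω the given relations immediately reach κ, δ, ρ.
From those, γ, ζ — 5 in total.
Nothing else is reachable below ω; 5 in all.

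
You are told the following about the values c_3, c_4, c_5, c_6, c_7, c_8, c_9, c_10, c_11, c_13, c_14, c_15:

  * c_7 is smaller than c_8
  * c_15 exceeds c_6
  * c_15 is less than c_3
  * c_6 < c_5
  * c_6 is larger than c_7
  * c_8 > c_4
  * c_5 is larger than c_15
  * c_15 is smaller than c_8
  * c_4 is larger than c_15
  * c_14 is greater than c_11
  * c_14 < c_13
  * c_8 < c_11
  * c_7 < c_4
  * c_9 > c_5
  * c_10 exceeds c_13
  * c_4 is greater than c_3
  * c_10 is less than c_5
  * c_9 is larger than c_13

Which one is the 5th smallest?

c_4

Chaining the given pairs: c_7 < c_6 < c_15 < c_3 < c_4 < c_8 < c_11 < c_14 < c_13 < c_10 < c_5 < c_9.
The 5th smallest is c_4.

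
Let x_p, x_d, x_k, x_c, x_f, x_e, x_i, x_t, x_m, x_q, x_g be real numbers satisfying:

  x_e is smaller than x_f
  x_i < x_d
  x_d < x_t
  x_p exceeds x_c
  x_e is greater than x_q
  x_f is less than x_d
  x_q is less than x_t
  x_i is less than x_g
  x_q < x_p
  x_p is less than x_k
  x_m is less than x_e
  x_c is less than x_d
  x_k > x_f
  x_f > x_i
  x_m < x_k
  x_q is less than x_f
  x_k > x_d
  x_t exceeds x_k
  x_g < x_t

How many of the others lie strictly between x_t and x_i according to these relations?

4

The relations place x_i below x_t. An element lies strictly between them when it is forced above x_i and also forced below x_t.
Above x_i: {x_f, x_g, x_d, x_k}. Below x_t: {x_m, x_q, x_e, x_c, x_p, x_f, x_g, x_d, x_k}.
Intersection: {x_f, x_g, x_d, x_k} — 4.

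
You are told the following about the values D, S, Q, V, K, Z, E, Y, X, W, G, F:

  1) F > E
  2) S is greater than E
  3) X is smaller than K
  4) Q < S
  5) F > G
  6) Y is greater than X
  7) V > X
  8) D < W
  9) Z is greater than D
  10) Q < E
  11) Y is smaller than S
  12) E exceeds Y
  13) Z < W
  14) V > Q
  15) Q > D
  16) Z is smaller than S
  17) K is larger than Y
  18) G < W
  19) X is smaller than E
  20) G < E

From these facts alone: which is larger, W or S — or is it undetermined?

undetermined

Following every chain through W: below W we get G, D, Z.
S is not reached, and no chain runs the other way from S to W.
So the given relations leave the order of W and S undetermined.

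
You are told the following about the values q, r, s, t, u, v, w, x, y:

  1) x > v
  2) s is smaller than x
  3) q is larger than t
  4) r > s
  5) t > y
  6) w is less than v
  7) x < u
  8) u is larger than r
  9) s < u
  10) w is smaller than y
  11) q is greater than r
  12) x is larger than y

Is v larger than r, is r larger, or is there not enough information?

Following every chain through r: above r we get q, u; below r we get s.
v is not reached, and no chain runs the other way from v to r.
So the given relations leave the order of r and v undetermined.

undetermined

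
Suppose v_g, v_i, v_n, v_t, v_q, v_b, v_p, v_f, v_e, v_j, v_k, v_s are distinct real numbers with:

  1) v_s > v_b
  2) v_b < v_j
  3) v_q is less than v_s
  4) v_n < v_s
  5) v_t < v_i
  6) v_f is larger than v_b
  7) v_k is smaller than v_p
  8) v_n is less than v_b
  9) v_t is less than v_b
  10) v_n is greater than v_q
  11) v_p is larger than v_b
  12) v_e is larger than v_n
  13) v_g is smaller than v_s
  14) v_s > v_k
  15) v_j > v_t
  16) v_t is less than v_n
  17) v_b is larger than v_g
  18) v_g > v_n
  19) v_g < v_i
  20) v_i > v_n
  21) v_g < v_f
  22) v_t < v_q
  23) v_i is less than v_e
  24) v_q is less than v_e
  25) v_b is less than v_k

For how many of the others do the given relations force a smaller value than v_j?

From v_j the given relations immediately reach v_t, v_b.
From those, v_n, v_g — 4 in total.
From those, v_q — 5 in total.
No other element is forced below v_j by the given relations, so the count is 5.

5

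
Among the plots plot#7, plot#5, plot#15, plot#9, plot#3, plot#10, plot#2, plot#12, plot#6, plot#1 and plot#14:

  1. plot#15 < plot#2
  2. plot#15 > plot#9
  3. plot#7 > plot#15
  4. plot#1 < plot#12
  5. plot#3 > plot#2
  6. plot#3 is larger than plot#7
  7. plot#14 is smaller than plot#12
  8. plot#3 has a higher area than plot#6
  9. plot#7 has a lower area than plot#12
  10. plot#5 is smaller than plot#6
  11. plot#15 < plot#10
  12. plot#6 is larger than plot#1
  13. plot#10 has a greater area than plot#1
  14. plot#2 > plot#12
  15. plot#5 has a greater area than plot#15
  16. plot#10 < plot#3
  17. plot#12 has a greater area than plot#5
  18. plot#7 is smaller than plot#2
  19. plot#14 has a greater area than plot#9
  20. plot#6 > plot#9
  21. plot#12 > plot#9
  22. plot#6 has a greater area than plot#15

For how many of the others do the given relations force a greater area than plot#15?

7

The elements the relations force above plot#15 are plot#7, plot#5, plot#12, plot#10, plot#2, plot#6, plot#3 — no chain reaches any other.
That is 7.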